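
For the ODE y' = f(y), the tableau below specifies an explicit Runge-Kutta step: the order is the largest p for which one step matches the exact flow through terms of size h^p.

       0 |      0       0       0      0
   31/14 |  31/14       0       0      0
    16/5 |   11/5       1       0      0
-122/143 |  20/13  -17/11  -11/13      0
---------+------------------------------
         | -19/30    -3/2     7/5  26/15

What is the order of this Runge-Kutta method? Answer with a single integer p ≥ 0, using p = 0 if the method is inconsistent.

b = (-19/30, -3/2, 7/5, 26/15)
c = (0, 31/14, 16/5, -122/143)
Ac = (0, 0, 31/14, -61359/10010)
Σ b_i: (-19/30)·1 + (-3/2)·1 + 7/5·1 + 26/15·1 = 1 ✓
b·c: (-3/2)·31/14 + 7/5·16/5 + 26/15·(-122/143) = -7397/23100 ≠ 1/2 ⇒ order 1.

1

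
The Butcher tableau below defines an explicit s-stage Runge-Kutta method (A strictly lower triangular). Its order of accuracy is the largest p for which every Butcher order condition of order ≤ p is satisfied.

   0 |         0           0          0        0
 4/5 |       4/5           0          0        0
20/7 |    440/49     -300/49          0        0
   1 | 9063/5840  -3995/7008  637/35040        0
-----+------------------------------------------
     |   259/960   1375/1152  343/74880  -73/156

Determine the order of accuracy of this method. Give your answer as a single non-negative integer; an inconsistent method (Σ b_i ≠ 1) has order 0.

4

b = (259/960, 1375/1152, 343/74880, -73/156)
c = (0, 4/5, 20/7, 1)
Ac = (0, 0, -240/49, -59/146)
Σ b_i: 259/960·1 + 1375/1152·1 + 343/74880·1 + (-73/156)·1 = 1 ✓
b·c: 1375/1152·4/5 + 343/74880·20/7 + (-73/156)·1 = 1/2 ✓
b·c²: 1375/1152·16/25 + 343/74880·400/49 + (-73/156)·1 = 1/3 ✓
b·Ac: 343/74880·(-240/49) + (-73/156)·(-59/146) = 1/6 ✓
b·c³: 1375/1152·64/125 + 343/74880·8000/343 + (-73/156)·1 = 1/4 ✓
b·(c∘Ac): 343/74880·(-4800/343) + (-73/156)·(-59/146) = 1/8 ✓
b·Ac²: 343/74880·(-192/49) + (-73/156)·(-79/365) = 1/12 ✓
b·A²c: (-73/156)·(-13/146) = 1/24 ✓; 4 stages ⇒ order 4.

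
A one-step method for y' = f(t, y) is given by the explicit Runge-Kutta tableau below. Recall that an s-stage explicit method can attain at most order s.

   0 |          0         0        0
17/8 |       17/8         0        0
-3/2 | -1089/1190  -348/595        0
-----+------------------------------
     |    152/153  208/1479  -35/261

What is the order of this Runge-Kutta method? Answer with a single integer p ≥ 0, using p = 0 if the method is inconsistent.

3

b = (152/153, 208/1479, -35/261)
c = (0, 17/8, -3/2)
Ac = (0, 0, -87/70)
Σ b_i: 152/153·1 + 208/1479·1 + (-35/261)·1 = 1 ✓
b·c: 208/1479·17/8 + (-35/261)·(-3/2) = 1/2 ✓
b·c²: 208/1479·289/64 + (-35/261)·9/4 = 1/3 ✓
b·Ac: (-35/261)·(-87/70) = 1/6 ✓; 3 stages ⇒ order 3.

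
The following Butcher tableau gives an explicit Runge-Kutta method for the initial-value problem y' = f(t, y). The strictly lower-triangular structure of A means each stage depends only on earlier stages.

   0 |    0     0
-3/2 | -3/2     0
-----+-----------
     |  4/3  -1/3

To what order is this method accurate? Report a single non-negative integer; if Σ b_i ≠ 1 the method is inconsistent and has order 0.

b = (4/3, -1/3)
c = (0, -3/2)
Σ b_i: 4/3·1 + (-1/3)·1 = 1 ✓
b·c: (-1/3)·(-3/2) = 1/2 ✓; 2 stages ⇒ order 2.

2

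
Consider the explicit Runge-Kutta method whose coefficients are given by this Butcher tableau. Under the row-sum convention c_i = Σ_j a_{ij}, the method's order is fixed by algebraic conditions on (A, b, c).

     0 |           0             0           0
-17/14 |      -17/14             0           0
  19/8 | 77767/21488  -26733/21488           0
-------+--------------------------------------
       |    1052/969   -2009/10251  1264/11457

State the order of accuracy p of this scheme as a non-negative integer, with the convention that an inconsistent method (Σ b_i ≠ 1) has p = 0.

3

b = (1052/969, -2009/10251, 1264/11457)
c = (0, -17/14, 19/8)
Ac = (0, 0, 3819/2528)
Σ b_i: 1052/969·1 + (-2009/10251)·1 + 1264/11457·1 = 1 ✓
b·c: (-2009/10251)·(-17/14) + 1264/11457·19/8 = 1/2 ✓
b·c²: (-2009/10251)·289/196 + 1264/11457·361/64 = 1/3 ✓
b·Ac: 1264/11457·3819/2528 = 1/6 ✓; 3 stages ⇒ order 3.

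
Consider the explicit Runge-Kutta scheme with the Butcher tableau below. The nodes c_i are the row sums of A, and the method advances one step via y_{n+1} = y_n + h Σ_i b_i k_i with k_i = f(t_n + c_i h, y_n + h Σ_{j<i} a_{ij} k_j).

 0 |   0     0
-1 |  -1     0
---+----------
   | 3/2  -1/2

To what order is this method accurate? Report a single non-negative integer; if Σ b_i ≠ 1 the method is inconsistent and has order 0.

2

b = (3/2, -1/2)
c = (0, -1)
Σ b_i: 3/2·1 + (-1/2)·1 = 1 ✓
b·c: (-1/2)·(-1) = 1/2 ✓; 2 stages ⇒ order 2.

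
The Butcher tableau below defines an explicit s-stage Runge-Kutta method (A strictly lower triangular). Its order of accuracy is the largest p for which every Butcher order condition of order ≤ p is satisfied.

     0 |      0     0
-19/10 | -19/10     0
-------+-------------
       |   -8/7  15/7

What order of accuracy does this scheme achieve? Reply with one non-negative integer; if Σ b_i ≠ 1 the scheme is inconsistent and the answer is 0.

1

b = (-8/7, 15/7)
c = (0, -19/10)
Σ b_i: (-8/7)·1 + 15/7·1 = 1 ✓
b·c: 15/7·(-19/10) = -57/14 ≠ 1/2 ⇒ order 1.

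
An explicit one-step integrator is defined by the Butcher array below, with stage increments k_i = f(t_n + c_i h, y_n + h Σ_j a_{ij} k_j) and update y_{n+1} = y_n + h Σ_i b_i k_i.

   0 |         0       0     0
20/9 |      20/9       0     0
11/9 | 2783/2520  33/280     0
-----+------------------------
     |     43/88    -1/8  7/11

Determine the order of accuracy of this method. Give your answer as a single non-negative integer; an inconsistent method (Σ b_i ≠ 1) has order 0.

3

b = (43/88, -1/8, 7/11)
c = (0, 20/9, 11/9)
Ac = (0, 0, 11/42)
Σ b_i: 43/88·1 + (-1/8)·1 + 7/11·1 = 1 ✓
b·c: (-1/8)·20/9 + 7/11·11/9 = 1/2 ✓
b·c²: (-1/8)·400/81 + 7/11·121/81 = 1/3 ✓
b·Ac: 7/11·11/42 = 1/6 ✓; 3 stages ⇒ order 3.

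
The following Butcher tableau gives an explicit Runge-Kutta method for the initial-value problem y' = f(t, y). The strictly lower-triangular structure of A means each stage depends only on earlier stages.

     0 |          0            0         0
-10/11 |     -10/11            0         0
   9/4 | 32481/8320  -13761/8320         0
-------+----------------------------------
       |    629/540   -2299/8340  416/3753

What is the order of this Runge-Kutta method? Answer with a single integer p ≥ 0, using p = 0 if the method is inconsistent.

b = (629/540, -2299/8340, 416/3753)
c = (0, -10/11, 9/4)
Ac = (0, 0, 1251/832)
Σ b_i: 629/540·1 + (-2299/8340)·1 + 416/3753·1 = 1 ✓
b·c: (-2299/8340)·(-10/11) + 416/3753·9/4 = 1/2 ✓
b·c²: (-2299/8340)·100/121 + 416/3753·81/16 = 1/3 ✓
b·Ac: 416/3753·1251/832 = 1/6 ✓; 3 stages ⇒ order 3.

3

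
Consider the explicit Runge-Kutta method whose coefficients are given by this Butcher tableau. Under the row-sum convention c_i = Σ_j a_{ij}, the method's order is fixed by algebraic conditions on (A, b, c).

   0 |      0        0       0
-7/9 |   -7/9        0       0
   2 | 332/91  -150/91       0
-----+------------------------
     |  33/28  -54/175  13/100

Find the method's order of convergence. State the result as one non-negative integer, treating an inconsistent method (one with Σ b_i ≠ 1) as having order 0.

b = (33/28, -54/175, 13/100)
c = (0, -7/9, 2)
Ac = (0, 0, 50/39)
Σ b_i: 33/28·1 + (-54/175)·1 + 13/100·1 = 1 ✓
b·c: (-54/175)·(-7/9) + 13/100·2 = 1/2 ✓
b·c²: (-54/175)·49/81 + 13/100·4 = 1/3 ✓
b·Ac: 13/100·50/39 = 1/6 ✓; 3 stages ⇒ order 3.

3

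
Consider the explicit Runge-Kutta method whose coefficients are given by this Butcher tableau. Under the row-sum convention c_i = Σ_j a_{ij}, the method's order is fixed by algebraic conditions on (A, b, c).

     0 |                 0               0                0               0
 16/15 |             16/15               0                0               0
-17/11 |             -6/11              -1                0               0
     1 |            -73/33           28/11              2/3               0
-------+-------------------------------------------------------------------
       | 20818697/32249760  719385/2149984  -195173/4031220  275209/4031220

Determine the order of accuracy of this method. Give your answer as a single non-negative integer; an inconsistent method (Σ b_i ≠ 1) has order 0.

3

b = (20818697/32249760, 719385/2149984, -195173/4031220, 275209/4031220)
c = (0, 16/15, -17/11, 1)
Ac = (0, 0, -16/15, 278/165)
Σ b_i: 20818697/32249760·1 + 719385/2149984·1 + (-195173/4031220)·1 + 275209/4031220·1 = 1 ✓
b·c: 719385/2149984·16/15 + (-195173/4031220)·(-17/11) + 275209/4031220·1 = 1/2 ✓
b·c²: 719385/2149984·256/225 + (-195173/4031220)·289/121 + 275209/4031220·1 = 1/3 ✓
b·Ac: (-195173/4031220)·(-16/15) + 275209/4031220·278/165 = 1/6 ✓
b·c³: 719385/2149984·4096/3375 + (-195173/4031220)·(-4913/1331) + 275209/4031220·1 = 108596152/166287825 ≠ 1/4 ⇒ order 3.
b·(c∘Ac): (-195173/4031220)·272/165 + 275209/4031220·278/165 = 1064593/30234150 ≠ 1/8
b·Ac²: (-195173/4031220)·(-256/225) + 275209/4031220·122198/27225 = 360687893/997726950 ≠ 1/12
b·A²c: 275209/4031220·(-32/45) = -2201672/45351225 ≠ 1/24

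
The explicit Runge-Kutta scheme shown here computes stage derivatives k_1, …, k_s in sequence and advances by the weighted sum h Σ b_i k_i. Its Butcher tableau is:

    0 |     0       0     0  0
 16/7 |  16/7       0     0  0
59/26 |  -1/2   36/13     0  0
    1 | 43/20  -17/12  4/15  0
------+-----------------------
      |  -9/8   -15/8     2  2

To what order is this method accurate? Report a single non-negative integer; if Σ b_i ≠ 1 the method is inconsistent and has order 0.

b = (-9/8, -15/8, 2, 2)
c = (0, 16/7, 59/26, 1)
Ac = (0, 0, 576/91, -1198/455)
Σ b_i: (-9/8)·1 + (-15/8)·1 + 2·1 + 2·1 = 1 ✓
b·c: (-15/8)·16/7 + 2·59/26 + 2·1 = 205/91 ≠ 1/2 ⇒ order 1.

1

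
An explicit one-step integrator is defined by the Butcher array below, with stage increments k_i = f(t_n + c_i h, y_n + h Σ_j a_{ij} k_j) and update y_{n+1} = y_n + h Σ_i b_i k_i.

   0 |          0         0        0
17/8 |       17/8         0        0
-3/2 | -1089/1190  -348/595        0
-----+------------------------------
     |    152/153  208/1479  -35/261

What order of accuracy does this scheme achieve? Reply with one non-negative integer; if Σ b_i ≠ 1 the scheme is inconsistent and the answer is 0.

b = (152/153, 208/1479, -35/261)
c = (0, 17/8, -3/2)
Ac = (0, 0, -87/70)
Σ b_i: 152/153·1 + 208/1479·1 + (-35/261)·1 = 1 ✓
b·c: 208/1479·17/8 + (-35/261)·(-3/2) = 1/2 ✓
b·c²: 208/1479·289/64 + (-35/261)·9/4 = 1/3 ✓
b·Ac: (-35/261)·(-87/70) = 1/6 ✓; 3 stages ⇒ order 3.

3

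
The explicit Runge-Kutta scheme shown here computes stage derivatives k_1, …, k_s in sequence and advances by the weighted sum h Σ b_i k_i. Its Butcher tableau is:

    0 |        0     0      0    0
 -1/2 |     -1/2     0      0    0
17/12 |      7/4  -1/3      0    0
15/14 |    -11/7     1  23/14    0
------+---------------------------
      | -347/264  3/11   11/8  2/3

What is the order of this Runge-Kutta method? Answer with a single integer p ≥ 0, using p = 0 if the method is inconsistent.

b = (-347/264, 3/11, 11/8, 2/3)
c = (0, -1/2, 17/12, 15/14)
Ac = (0, 0, 1/6, 307/168)
Σ b_i: (-347/264)·1 + 3/11·1 + 11/8·1 + 2/3·1 = 1 ✓
b·c: 3/11·(-1/2) + 11/8·17/12 + 2/3·15/14 = 18671/7392 ≠ 1/2 ⇒ order 1.

1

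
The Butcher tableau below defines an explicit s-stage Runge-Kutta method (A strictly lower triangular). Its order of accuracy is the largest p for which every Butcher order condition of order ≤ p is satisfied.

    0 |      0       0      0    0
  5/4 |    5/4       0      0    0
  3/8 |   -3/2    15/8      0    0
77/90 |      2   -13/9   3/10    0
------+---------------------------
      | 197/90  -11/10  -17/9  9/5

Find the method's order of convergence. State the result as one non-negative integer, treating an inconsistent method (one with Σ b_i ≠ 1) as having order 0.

1

b = (197/90, -11/10, -17/9, 9/5)
c = (0, 5/4, 3/8, 77/90)
Ac = (0, 0, 75/32, -1219/720)
Σ b_i: 197/90·1 + (-11/10)·1 + (-17/9)·1 + 9/5·1 = 1 ✓
b·c: (-11/10)·5/4 + (-17/9)·3/8 + 9/5·77/90 = -163/300 ≠ 1/2 ⇒ order 1.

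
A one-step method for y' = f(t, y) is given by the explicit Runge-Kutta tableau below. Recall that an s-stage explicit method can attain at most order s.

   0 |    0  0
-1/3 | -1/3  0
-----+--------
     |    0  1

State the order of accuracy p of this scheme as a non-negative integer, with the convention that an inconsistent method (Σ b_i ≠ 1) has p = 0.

1

b = (0, 1)
c = (0, -1/3)
Σ b_i: 1·1 = 1 ✓
b·c: 1·(-1/3) = -1/3 ≠ 1/2 ⇒ order 1.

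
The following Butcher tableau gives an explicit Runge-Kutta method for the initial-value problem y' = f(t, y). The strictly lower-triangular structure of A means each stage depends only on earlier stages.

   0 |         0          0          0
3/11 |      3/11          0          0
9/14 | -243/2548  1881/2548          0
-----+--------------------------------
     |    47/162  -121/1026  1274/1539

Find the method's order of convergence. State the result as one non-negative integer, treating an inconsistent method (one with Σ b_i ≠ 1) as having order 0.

3

b = (47/162, -121/1026, 1274/1539)
c = (0, 3/11, 9/14)
Ac = (0, 0, 513/2548)
Σ b_i: 47/162·1 + (-121/1026)·1 + 1274/1539·1 = 1 ✓
b·c: (-121/1026)·3/11 + 1274/1539·9/14 = 1/2 ✓
b·c²: (-121/1026)·9/121 + 1274/1539·81/196 = 1/3 ✓
b·Ac: 1274/1539·513/2548 = 1/6 ✓; 3 stages ⇒ order 3.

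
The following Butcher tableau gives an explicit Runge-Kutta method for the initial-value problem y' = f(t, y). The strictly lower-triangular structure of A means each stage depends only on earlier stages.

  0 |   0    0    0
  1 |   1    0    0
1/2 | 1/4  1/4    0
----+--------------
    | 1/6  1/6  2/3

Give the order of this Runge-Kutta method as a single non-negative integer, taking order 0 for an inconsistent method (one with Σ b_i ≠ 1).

3

b = (1/6, 1/6, 2/3)
c = (0, 1, 1/2)
Ac = (0, 0, 1/4)
Σ b_i: 1/6·1 + 1/6·1 + 2/3·1 = 1 ✓
b·c: 1/6·1 + 2/3·1/2 = 1/2 ✓
b·c²: 1/6·1 + 2/3·1/4 = 1/3 ✓
b·Ac: 2/3·1/4 = 1/6 ✓; 3 stages ⇒ order 3.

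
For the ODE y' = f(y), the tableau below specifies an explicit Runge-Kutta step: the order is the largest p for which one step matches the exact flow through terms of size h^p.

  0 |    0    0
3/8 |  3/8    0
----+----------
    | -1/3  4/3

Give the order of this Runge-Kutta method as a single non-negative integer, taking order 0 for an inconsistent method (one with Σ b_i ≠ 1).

b = (-1/3, 4/3)
c = (0, 3/8)
Σ b_i: (-1/3)·1 + 4/3·1 = 1 ✓
b·c: 4/3·3/8 = 1/2 ✓; 2 stages ⇒ order 2.

2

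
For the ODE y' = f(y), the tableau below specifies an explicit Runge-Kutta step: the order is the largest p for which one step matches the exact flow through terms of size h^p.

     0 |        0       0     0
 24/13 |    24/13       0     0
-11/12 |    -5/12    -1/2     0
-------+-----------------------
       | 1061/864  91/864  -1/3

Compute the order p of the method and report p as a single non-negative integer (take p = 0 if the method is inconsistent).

b = (1061/864, 91/864, -1/3)
c = (0, 24/13, -11/12)
Ac = (0, 0, -12/13)
Σ b_i: 1061/864·1 + 91/864·1 + (-1/3)·1 = 1 ✓
b·c: 91/864·24/13 + (-1/3)·(-11/12) = 1/2 ✓
b·c²: 91/864·576/169 + (-1/3)·121/144 = 443/5616 ≠ 1/3 ⇒ order 2.
b·Ac: (-1/3)·(-12/13) = 4/13 ≠ 1/6

2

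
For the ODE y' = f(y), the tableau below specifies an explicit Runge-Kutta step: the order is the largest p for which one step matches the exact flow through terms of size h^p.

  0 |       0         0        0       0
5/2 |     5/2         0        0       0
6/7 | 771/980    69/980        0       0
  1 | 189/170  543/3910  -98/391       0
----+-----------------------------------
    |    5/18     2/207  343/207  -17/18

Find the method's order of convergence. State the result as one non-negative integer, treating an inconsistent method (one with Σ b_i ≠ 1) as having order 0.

4

b = (5/18, 2/207, 343/207, -17/18)
c = (0, 5/2, 6/7, 1)
Ac = (0, 0, 69/392, 9/68)
Σ b_i: 5/18·1 + 2/207·1 + 343/207·1 + (-17/18)·1 = 1 ✓
b·c: 2/207·5/2 + 343/207·6/7 + (-17/18)·1 = 1/2 ✓
b·c²: 2/207·25/4 + 343/207·36/49 + (-17/18)·1 = 1/3 ✓
b·Ac: 343/207·69/392 + (-17/18)·9/68 = 1/6 ✓
b·c³: 2/207·125/8 + 343/207·216/343 + (-17/18)·1 = 1/4 ✓
b·(c∘Ac): 343/207·207/1372 + (-17/18)·9/68 = 1/8 ✓
b·Ac²: 343/207·345/784 + (-17/18)·93/136 = 1/12 ✓
b·A²c: (-17/18)·(-3/68) = 1/24 ✓; 4 stages ⇒ order 4.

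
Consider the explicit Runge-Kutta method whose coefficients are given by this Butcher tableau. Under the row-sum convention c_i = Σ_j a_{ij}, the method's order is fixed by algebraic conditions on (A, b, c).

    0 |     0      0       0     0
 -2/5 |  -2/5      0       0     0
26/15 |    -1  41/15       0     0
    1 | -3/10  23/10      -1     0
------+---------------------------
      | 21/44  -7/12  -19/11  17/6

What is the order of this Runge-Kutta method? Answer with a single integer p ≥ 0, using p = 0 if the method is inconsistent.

b = (21/44, -7/12, -19/11, 17/6)
c = (0, -2/5, 26/15, 1)
Ac = (0, 0, -82/75, -199/75)
Σ b_i: 21/44·1 + (-7/12)·1 + (-19/11)·1 + 17/6·1 = 1 ✓
b·c: (-7/12)·(-2/5) + (-19/11)·26/15 + 17/6·1 = 4/55 ≠ 1/2 ⇒ order 1.

1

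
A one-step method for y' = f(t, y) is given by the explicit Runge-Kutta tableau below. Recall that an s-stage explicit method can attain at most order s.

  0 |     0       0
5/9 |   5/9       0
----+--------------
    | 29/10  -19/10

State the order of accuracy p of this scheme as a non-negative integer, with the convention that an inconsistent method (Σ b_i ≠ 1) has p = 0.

b = (29/10, -19/10)
c = (0, 5/9)
Σ b_i: 29/10·1 + (-19/10)·1 = 1 ✓
b·c: (-19/10)·5/9 = -19/18 ≠ 1/2 ⇒ order 1.

1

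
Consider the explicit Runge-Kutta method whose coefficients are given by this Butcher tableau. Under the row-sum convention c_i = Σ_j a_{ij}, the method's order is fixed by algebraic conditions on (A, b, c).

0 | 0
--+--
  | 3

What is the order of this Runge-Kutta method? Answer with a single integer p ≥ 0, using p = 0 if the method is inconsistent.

b = (3)
c = (0)
Σ b_i: 3·1 = 3 ≠ 1 ⇒ order 0.

0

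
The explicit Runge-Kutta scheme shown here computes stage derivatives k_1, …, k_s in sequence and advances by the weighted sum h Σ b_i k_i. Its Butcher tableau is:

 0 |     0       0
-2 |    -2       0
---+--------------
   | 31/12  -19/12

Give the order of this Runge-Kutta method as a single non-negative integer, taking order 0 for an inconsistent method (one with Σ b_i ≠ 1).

b = (31/12, -19/12)
c = (0, -2)
Σ b_i: 31/12·1 + (-19/12)·1 = 1 ✓
b·c: (-19/12)·(-2) = 19/6 ≠ 1/2 ⇒ order 1.

1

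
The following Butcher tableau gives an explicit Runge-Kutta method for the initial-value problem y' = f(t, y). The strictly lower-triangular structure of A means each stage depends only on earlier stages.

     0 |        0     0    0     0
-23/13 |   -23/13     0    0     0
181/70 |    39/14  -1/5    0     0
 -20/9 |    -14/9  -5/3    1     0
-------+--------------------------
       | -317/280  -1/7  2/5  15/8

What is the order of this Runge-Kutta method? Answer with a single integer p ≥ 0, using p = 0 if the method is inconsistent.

1

b = (-317/280, -1/7, 2/5, 15/8)
c = (0, -23/13, 181/70, -20/9)
Ac = (0, 0, 23/65, 15109/2730)
Σ b_i: (-317/280)·1 + (-1/7)·1 + 2/5·1 + 15/8·1 = 1 ✓
b·c: (-1/7)·(-23/13) + 2/5·181/70 + 15/8·(-20/9) = -39307/13650 ≠ 1/2 ⇒ order 1.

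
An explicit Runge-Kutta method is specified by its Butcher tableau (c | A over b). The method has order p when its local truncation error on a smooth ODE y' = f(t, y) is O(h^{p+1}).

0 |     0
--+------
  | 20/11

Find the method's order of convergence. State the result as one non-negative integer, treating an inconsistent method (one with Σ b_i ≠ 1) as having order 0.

0

b = (20/11)
c = (0)
Σ b_i: 20/11·1 = 20/11 ≠ 1 ⇒ order 0.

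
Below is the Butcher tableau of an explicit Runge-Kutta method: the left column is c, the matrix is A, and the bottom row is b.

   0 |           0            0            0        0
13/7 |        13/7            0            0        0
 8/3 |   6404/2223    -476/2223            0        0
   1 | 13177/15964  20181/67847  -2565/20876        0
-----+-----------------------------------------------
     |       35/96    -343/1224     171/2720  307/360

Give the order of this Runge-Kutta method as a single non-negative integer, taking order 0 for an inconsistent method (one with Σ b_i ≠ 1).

b = (35/96, -343/1224, 171/2720, 307/360)
c = (0, 13/7, 8/3, 1)
Ac = (0, 0, -68/171, 69/307)
Σ b_i: 35/96·1 + (-343/1224)·1 + 171/2720·1 + 307/360·1 = 1 ✓
b·c: (-343/1224)·13/7 + 171/2720·8/3 + 307/360·1 = 1/2 ✓
b·c²: (-343/1224)·169/49 + 171/2720·64/9 + 307/360·1 = 1/3 ✓
b·Ac: 171/2720·(-68/171) + 307/360·69/307 = 1/6 ✓
b·c³: (-343/1224)·2197/343 + 171/2720·512/27 + 307/360·1 = 1/4 ✓
b·(c∘Ac): 171/2720·(-544/513) + 307/360·69/307 = 1/8 ✓
b·Ac²: 171/2720·(-884/1197) + 307/360·327/2149 = 1/12 ✓
b·A²c: 307/360·15/307 = 1/24 ✓; 4 stages ⇒ order 4.

4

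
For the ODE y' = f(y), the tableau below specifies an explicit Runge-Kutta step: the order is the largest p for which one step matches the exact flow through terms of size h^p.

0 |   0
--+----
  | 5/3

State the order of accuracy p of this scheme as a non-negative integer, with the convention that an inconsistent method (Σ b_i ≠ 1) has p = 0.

b = (5/3)
c = (0)
Σ b_i: 5/3·1 = 5/3 ≠ 1 ⇒ order 0.

0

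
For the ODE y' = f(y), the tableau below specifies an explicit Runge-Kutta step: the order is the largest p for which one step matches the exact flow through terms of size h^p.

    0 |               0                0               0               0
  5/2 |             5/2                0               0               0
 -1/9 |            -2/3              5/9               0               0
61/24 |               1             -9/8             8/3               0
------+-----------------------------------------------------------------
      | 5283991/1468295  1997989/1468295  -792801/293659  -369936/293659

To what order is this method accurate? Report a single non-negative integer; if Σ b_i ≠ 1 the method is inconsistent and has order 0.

3

b = (5283991/1468295, 1997989/1468295, -792801/293659, -369936/293659)
c = (0, 5/2, -1/9, 61/24)
Ac = (0, 0, 25/18, -1343/432)
Σ b_i: 5283991/1468295·1 + 1997989/1468295·1 + (-792801/293659)·1 + (-369936/293659)·1 = 1 ✓
b·c: 1997989/1468295·5/2 + (-792801/293659)·(-1/9) + (-369936/293659)·61/24 = 1/2 ✓
b·c²: 1997989/1468295·25/4 + (-792801/293659)·1/81 + (-369936/293659)·3721/576 = 1/3 ✓
b·Ac: (-792801/293659)·25/18 + (-369936/293659)·(-1343/432) = 1/6 ✓
b·c³: 1997989/1468295·125/8 + (-792801/293659)·(-1/729) + (-369936/293659)·226981/13824 = 147482215/253721376 ≠ 1/4 ⇒ order 3.
b·(c∘Ac): (-792801/293659)·(-25/162) + (-369936/293659)·(-81923/10368) = 219269087/21143448 ≠ 1/8
b·Ac²: (-792801/293659)·125/36 + (-369936/293659)·(-54419/7776) = -17695553/31715172 ≠ 1/12
b·A²c: (-369936/293659)·100/27 = -4110400/880977 ≠ 1/24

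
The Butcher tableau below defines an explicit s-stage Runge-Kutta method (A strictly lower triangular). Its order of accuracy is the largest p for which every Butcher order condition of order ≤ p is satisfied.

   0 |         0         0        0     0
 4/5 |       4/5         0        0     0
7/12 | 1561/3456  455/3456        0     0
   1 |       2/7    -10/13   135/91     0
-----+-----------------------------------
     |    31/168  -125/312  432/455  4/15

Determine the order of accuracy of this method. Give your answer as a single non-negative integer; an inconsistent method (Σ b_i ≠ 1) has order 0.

4

b = (31/168, -125/312, 432/455, 4/15)
c = (0, 4/5, 7/12, 1)
Ac = (0, 0, 91/864, 1/4)
Σ b_i: 31/168·1 + (-125/312)·1 + 432/455·1 + 4/15·1 = 1 ✓
b·c: (-125/312)·4/5 + 432/455·7/12 + 4/15·1 = 1/2 ✓
b·c²: (-125/312)·16/25 + 432/455·49/144 + 4/15·1 = 1/3 ✓
b·Ac: 432/455·91/864 + 4/15·1/4 = 1/6 ✓
b·c³: (-125/312)·64/125 + 432/455·343/1728 + 4/15·1 = 1/4 ✓
b·(c∘Ac): 432/455·637/10368 + 4/15·1/4 = 1/8 ✓
b·Ac²: 432/455·91/1080 + 4/15·1/80 = 1/12 ✓
b·A²c: 4/15·5/32 = 1/24 ✓; 4 stages ⇒ order 4.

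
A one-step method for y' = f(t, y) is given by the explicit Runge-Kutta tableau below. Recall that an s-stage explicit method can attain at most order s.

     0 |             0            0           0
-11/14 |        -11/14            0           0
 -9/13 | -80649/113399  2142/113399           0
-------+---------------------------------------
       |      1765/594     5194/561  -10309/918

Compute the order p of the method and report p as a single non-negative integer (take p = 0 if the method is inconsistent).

b = (1765/594, 5194/561, -10309/918)
c = (0, -11/14, -9/13)
Ac = (0, 0, -153/10309)
Σ b_i: 1765/594·1 + 5194/561·1 + (-10309/918)·1 = 1 ✓
b·c: 5194/561·(-11/14) + (-10309/918)·(-9/13) = 1/2 ✓
b·c²: 5194/561·121/196 + (-10309/918)·81/169 = 1/3 ✓
b·Ac: (-10309/918)·(-153/10309) = 1/6 ✓; 3 stages ⇒ order 3.

3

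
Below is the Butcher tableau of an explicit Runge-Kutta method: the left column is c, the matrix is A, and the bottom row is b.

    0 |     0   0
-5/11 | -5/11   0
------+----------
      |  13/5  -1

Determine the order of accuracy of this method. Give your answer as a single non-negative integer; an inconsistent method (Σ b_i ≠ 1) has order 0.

b = (13/5, -1)
c = (0, -5/11)
Σ b_i: 13/5·1 + (-1)·1 = 8/5 ≠ 1 ⇒ order 0.

0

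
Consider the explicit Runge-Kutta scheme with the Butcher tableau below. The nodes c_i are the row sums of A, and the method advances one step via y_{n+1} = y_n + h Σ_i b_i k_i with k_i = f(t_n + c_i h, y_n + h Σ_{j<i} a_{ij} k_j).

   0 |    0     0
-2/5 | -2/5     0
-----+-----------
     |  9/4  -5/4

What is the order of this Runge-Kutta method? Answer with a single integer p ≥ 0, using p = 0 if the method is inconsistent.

2

b = (9/4, -5/4)
c = (0, -2/5)
Σ b_i: 9/4·1 + (-5/4)·1 = 1 ✓
b·c: (-5/4)·(-2/5) = 1/2 ✓; 2 stages ⇒ order 2.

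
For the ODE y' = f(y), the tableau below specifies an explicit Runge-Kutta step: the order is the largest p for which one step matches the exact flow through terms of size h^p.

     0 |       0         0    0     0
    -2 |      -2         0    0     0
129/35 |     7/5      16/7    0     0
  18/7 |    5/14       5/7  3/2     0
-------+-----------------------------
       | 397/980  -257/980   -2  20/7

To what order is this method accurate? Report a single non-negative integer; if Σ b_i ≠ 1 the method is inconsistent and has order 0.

b = (397/980, -257/980, -2, 20/7)
c = (0, -2, 129/35, 18/7)
Ac = (0, 0, -32/7, 41/10)
Σ b_i: 397/980·1 + (-257/980)·1 + (-2)·1 + 20/7·1 = 1 ✓
b·c: (-257/980)·(-2) + (-2)·129/35 + 20/7·18/7 = 1/2 ✓
b·c²: (-257/980)·4 + (-2)·16641/1225 + 20/7·324/49 = -79969/8575 ≠ 1/3 ⇒ order 2.
b·Ac: (-2)·(-32/7) + 20/7·41/10 = 146/7 ≠ 1/6

2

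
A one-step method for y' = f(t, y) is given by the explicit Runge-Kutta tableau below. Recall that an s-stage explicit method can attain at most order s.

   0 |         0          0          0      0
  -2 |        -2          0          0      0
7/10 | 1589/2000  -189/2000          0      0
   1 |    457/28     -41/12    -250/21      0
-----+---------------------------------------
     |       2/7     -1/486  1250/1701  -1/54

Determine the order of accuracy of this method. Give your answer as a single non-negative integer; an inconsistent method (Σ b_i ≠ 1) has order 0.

4

b = (2/7, -1/486, 1250/1701, -1/54)
c = (0, -2, 7/10, 1)
Ac = (0, 0, 189/1000, -3/2)
Σ b_i: 2/7·1 + (-1/486)·1 + 1250/1701·1 + (-1/54)·1 = 1 ✓
b·c: (-1/486)·(-2) + 1250/1701·7/10 + (-1/54)·1 = 1/2 ✓
b·c²: (-1/486)·4 + 1250/1701·49/100 + (-1/54)·1 = 1/3 ✓
b·Ac: 1250/1701·189/1000 + (-1/54)·(-3/2) = 1/6 ✓
b·c³: (-1/486)·(-8) + 1250/1701·343/1000 + (-1/54)·1 = 1/4 ✓
b·(c∘Ac): 1250/1701·1323/10000 + (-1/54)·(-3/2) = 1/8 ✓
b·Ac²: 1250/1701·(-189/500) + (-1/54)·(-39/2) = 1/12 ✓
b·A²c: (-1/54)·(-9/4) = 1/24 ✓; 4 stages ⇒ order 4.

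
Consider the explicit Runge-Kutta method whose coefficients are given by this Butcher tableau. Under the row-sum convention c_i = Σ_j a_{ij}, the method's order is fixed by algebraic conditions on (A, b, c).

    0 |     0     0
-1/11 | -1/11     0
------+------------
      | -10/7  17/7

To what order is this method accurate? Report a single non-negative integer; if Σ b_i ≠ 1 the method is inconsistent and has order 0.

1

b = (-10/7, 17/7)
c = (0, -1/11)
Σ b_i: (-10/7)·1 + 17/7·1 = 1 ✓
b·c: 17/7·(-1/11) = -17/77 ≠ 1/2 ⇒ order 1.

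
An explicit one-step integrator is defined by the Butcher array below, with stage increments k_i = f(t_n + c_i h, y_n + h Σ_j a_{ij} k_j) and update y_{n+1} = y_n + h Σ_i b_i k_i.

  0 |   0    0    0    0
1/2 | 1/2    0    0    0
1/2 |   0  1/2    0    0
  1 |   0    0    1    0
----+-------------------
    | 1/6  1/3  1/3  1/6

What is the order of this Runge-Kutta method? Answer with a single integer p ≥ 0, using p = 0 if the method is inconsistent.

4

b = (1/6, 1/3, 1/3, 1/6)
c = (0, 1/2, 1/2, 1)
Ac = (0, 0, 1/4, 1/2)
Σ b_i: 1/6·1 + 1/3·1 + 1/3·1 + 1/6·1 = 1 ✓
b·c: 1/3·1/2 + 1/3·1/2 + 1/6·1 = 1/2 ✓
b·c²: 1/3·1/4 + 1/3·1/4 + 1/6·1 = 1/3 ✓
b·Ac: 1/3·1/4 + 1/6·1/2 = 1/6 ✓
b·c³: 1/3·1/8 + 1/3·1/8 + 1/6·1 = 1/4 ✓
b·(c∘Ac): 1/3·1/8 + 1/6·1/2 = 1/8 ✓
b·Ac²: 1/3·1/8 + 1/6·1/4 = 1/12 ✓
b·A²c: 1/6·1/4 = 1/24 ✓; 4 stages ⇒ order 4.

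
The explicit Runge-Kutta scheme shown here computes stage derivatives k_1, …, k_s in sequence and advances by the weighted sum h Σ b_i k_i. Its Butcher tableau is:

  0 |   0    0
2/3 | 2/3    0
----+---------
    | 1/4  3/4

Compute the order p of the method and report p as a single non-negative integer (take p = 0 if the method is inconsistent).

2

b = (1/4, 3/4)
c = (0, 2/3)
Σ b_i: 1/4·1 + 3/4·1 = 1 ✓
b·c: 3/4·2/3 = 1/2 ✓; 2 stages ⇒ order 2.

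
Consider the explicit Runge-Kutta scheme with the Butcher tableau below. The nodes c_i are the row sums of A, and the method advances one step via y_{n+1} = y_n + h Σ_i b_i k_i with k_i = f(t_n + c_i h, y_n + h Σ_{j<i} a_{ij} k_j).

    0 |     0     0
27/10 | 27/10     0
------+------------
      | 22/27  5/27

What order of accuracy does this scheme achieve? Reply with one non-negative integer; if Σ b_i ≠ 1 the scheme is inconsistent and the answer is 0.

2

b = (22/27, 5/27)
c = (0, 27/10)
Σ b_i: 22/27·1 + 5/27·1 = 1 ✓
b·c: 5/27·27/10 = 1/2 ✓; 2 stages ⇒ order 2.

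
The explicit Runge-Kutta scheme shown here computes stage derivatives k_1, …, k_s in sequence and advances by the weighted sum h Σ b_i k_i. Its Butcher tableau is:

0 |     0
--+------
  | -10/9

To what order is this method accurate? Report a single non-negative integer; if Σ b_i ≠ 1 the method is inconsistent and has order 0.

0

b = (-10/9)
c = (0)
Σ b_i: (-10/9)·1 = -10/9 ≠ 1 ⇒ order 0.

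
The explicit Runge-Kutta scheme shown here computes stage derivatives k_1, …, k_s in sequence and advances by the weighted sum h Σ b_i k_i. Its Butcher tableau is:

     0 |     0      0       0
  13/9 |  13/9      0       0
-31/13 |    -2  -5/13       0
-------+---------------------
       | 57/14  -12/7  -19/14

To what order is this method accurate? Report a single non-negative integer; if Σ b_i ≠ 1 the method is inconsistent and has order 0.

b = (57/14, -12/7, -19/14)
c = (0, 13/9, -31/13)
Ac = (0, 0, -5/9)
Σ b_i: 57/14·1 + (-12/7)·1 + (-19/14)·1 = 1 ✓
b·c: (-12/7)·13/9 + (-19/14)·(-31/13) = 415/546 ≠ 1/2 ⇒ order 1.

1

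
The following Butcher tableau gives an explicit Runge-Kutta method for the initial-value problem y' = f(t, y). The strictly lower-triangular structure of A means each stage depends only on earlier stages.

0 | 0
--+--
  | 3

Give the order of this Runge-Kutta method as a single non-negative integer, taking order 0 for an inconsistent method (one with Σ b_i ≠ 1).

0

b = (3)
c = (0)
Σ b_i: 3·1 = 3 ≠ 1 ⇒ order 0.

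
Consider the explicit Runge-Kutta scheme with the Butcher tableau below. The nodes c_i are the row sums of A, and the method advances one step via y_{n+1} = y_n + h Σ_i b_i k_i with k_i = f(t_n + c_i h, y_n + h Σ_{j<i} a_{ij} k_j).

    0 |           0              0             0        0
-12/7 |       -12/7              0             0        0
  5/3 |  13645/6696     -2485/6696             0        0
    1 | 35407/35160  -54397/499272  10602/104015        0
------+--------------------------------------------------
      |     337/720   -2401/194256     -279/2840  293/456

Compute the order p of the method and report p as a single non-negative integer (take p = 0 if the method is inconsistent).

4

b = (337/720, -2401/194256, -279/2840, 293/456)
c = (0, -12/7, 5/3, 1)
Ac = (0, 0, 355/558, 209/586)
Σ b_i: 337/720·1 + (-2401/194256)·1 + (-279/2840)·1 + 293/456·1 = 1 ✓
b·c: (-2401/194256)·(-12/7) + (-279/2840)·5/3 + 293/456·1 = 1/2 ✓
b·c²: (-2401/194256)·144/49 + (-279/2840)·25/9 + 293/456·1 = 1/3 ✓
b·Ac: (-279/2840)·355/558 + 293/456·209/586 = 1/6 ✓
b·c³: (-2401/194256)·(-1728/343) + (-279/2840)·125/27 + 293/456·1 = 1/4 ✓
b·(c∘Ac): (-279/2840)·1775/1674 + 293/456·209/586 = 1/8 ✓
b·Ac²: (-279/2840)·(-710/651) + 293/456·(-76/2051) = 1/12 ✓
b·A²c: 293/456·19/293 = 1/24 ✓; 4 stages ⇒ order 4.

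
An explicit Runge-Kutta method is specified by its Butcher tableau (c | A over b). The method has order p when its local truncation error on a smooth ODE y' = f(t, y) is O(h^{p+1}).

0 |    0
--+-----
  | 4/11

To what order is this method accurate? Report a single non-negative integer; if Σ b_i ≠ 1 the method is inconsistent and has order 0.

b = (4/11)
c = (0)
Σ b_i: 4/11·1 = 4/11 ≠ 1 ⇒ order 0.

0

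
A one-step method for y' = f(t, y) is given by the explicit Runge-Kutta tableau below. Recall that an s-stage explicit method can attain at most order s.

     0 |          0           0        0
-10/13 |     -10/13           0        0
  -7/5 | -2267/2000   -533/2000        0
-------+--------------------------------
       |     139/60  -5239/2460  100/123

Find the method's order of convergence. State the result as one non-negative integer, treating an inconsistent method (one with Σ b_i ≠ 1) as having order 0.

3

b = (139/60, -5239/2460, 100/123)
c = (0, -10/13, -7/5)
Ac = (0, 0, 41/200)
Σ b_i: 139/60·1 + (-5239/2460)·1 + 100/123·1 = 1 ✓
b·c: (-5239/2460)·(-10/13) + 100/123·(-7/5) = 1/2 ✓
b·c²: (-5239/2460)·100/169 + 100/123·49/25 = 1/3 ✓
b·Ac: 100/123·41/200 = 1/6 ✓; 3 stages ⇒ order 3.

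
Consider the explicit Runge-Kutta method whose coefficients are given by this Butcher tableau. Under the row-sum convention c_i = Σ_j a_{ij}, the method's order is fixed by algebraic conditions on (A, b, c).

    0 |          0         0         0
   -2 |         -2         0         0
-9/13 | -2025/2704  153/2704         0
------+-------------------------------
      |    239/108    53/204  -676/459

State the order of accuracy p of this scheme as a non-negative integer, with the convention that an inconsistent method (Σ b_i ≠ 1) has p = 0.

3

b = (239/108, 53/204, -676/459)
c = (0, -2, -9/13)
Ac = (0, 0, -153/1352)
Σ b_i: 239/108·1 + 53/204·1 + (-676/459)·1 = 1 ✓
b·c: 53/204·(-2) + (-676/459)·(-9/13) = 1/2 ✓
b·c²: 53/204·4 + (-676/459)·81/169 = 1/3 ✓
b·Ac: (-676/459)·(-153/1352) = 1/6 ✓; 3 stages ⇒ order 3.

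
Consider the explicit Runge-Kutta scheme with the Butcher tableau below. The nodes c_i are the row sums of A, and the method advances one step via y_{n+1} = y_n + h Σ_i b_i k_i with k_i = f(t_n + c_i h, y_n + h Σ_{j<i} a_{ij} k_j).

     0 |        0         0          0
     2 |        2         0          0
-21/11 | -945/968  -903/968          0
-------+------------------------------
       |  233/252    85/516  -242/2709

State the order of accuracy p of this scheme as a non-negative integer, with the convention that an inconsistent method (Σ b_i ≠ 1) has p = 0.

b = (233/252, 85/516, -242/2709)
c = (0, 2, -21/11)
Ac = (0, 0, -903/484)
Σ b_i: 233/252·1 + 85/516·1 + (-242/2709)·1 = 1 ✓
b·c: 85/516·2 + (-242/2709)·(-21/11) = 1/2 ✓
b·c²: 85/516·4 + (-242/2709)·441/121 = 1/3 ✓
b·Ac: (-242/2709)·(-903/484) = 1/6 ✓; 3 stages ⇒ order 3.

3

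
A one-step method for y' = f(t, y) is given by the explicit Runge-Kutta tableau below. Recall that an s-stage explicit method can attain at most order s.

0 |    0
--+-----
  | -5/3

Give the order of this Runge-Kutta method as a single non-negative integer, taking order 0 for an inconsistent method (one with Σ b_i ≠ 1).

b = (-5/3)
c = (0)
Σ b_i: (-5/3)·1 = -5/3 ≠ 1 ⇒ order 0.

0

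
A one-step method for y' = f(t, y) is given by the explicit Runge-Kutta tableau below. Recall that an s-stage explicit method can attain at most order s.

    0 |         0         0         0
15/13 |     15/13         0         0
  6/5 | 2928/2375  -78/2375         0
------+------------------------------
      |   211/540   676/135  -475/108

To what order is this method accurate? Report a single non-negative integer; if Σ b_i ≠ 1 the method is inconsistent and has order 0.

b = (211/540, 676/135, -475/108)
c = (0, 15/13, 6/5)
Ac = (0, 0, -18/475)
Σ b_i: 211/540·1 + 676/135·1 + (-475/108)·1 = 1 ✓
b·c: 676/135·15/13 + (-475/108)·6/5 = 1/2 ✓
b·c²: 676/135·225/169 + (-475/108)·36/25 = 1/3 ✓
b·Ac: (-475/108)·(-18/475) = 1/6 ✓; 3 stages ⇒ order 3.

3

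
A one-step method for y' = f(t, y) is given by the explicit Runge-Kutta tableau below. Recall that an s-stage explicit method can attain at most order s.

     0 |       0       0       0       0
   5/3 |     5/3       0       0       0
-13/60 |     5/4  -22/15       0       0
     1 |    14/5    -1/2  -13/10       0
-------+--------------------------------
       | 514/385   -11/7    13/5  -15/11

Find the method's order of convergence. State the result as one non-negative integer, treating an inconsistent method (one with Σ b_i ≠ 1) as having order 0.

b = (514/385, -11/7, 13/5, -15/11)
c = (0, 5/3, -13/60, 1)
Ac = (0, 0, -22/9, -331/600)
Σ b_i: 514/385·1 + (-11/7)·1 + 13/5·1 + (-15/11)·1 = 1 ✓
b·c: (-11/7)·5/3 + 13/5·(-13/60) + (-15/11)·1 = -105013/23100 ≠ 1/2 ⇒ order 1.

1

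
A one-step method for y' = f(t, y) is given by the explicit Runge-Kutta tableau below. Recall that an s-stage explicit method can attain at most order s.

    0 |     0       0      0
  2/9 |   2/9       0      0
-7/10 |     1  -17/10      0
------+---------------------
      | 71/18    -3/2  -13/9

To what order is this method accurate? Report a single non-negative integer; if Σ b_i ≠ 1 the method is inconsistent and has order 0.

b = (71/18, -3/2, -13/9)
c = (0, 2/9, -7/10)
Ac = (0, 0, -17/45)
Σ b_i: 71/18·1 + (-3/2)·1 + (-13/9)·1 = 1 ✓
b·c: (-3/2)·2/9 + (-13/9)·(-7/10) = 61/90 ≠ 1/2 ⇒ order 1.

1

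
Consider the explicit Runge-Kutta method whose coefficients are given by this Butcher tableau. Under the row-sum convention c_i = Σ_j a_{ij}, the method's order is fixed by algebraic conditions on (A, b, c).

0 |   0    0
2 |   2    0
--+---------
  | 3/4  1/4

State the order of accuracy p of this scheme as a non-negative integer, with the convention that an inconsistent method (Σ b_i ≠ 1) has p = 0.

b = (3/4, 1/4)
c = (0, 2)
Σ b_i: 3/4·1 + 1/4·1 = 1 ✓
b·c: 1/4·2 = 1/2 ✓; 2 stages ⇒ order 2.

2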